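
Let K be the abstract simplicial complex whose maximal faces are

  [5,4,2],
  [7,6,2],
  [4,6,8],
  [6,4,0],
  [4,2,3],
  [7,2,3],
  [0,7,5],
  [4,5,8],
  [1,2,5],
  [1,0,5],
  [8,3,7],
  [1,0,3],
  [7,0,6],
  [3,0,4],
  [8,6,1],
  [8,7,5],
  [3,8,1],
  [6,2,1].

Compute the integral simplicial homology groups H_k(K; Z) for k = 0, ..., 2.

We work with the vertex ordering 0 < 1 < 2 < 3 < 4 < 5 < 6 < 7 < 8. The simplices of K, each written with vertices in increasing order, are:

  0-simplices (9): [0], [1], [2], [3], [4], [5], [6], [7], [8]
  1-simplices (27): (27 of them)
  2-simplices (18): [0,1,3], [0,1,5], [0,3,4], [0,4,6], [0,5,7], [0,6,7], [1,2,5], [1,2,6], [1,3,8], [1,6,8], [2,3,4], [2,3,7], [2,4,5], [2,6,7], [3,7,8], [4,5,8], [4,6,8], [5,7,8]

so the chain groups are C_0 ≅ Z^9, C_1 ≅ Z^27, C_2 ≅ Z^18.

Boundary ∂_1: C_1 → C_0 sends each edge [p,q] (with p < q) to q − p.
The resulting 9×27 matrix has rank 8, and its Smith normal form has invariant factors (1,1,1,1,1,1,1,1).

The boundary map ∂_2: C_2 → C_1 sends each 2-simplex [p,q,r] to [q,r] − [p,r] + [p,q]. For instance
  ∂[0,3,4] = [3,4] − [0,4] + [0,3],
  ∂[4,5,8] = [5,8] − [4,8] + [4,5].
As a 27×18 matrix over Z this has rank 17, with invariant factors (1,1,1,1,1,1,1,1,1,1,1,1,1,1,1,1,1).

Computing H_k = (kernel of ∂_k) / (image of ∂_{k+1}):

  H_0: rank C_0 − rank ∂_1 = 9 − 8 = 1, and the invariant factors of ∂_1 are all 1, so H_0 ≅ Z.
  H_1: rank ker ∂_1 − rank ∂_2 = (27 − 8) − 17 = 2, and the invariant factors of ∂_2 are all 1, so H_1 ≅ Z^2.
  H_2: rank ker ∂_2 − rank ∂_3 = (18 − 17) − 0 = 1, and there is no ∂_3, so H_2 ≅ Z.

H_0 = Z,  H_1 = Z^2,  H_2 = Z.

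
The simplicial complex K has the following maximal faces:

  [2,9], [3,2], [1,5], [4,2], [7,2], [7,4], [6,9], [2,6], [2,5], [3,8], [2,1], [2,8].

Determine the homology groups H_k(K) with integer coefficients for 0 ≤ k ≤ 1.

We work with the vertex ordering 1 < 2 < 3 < 4 < 5 < 6 < 7 < 8 < 9. The simplices of K, each written with vertices in increasing order, are:

  0-simplices (9): [1], [2], [3], [4], [5], [6], [7], [8], [9]
  1-simplices (12): [1,2], [1,5], [2,3], [2,4], [2,5], [2,6], [2,7], [2,8], [2,9], [3,8], [4,7], [6,9]

so the chain groups are C_0 ≅ Z^9, C_1 ≅ Z^12.

∂_1: C_1 → C_0 sends each edge [p,q] (with p < q) to q − p. For instance
  ∂[4,7] = [7] − [4].
As a 9×12 matrix over Z this has rank 8, with invariant factors (1,1,1,1,1,1,1,1).

From H_k ≅ ker(∂_k) / im(∂_{k+1}) we obtain:

  H_0: rank C_0 − rank ∂_1 = 9 − 8 = 1, and the invariant factors of ∂_1 are all 1, so H_0 = Z.
  H_1: rank ker ∂_1 − rank ∂_2 = (12 − 8) − 0 = 4, and there is no ∂_2, so H_1 = Z^4.

(K is a triangulation of a wedge of 4 circles.)

H_0 ≅ Z,  H_1 ≅ Z^4.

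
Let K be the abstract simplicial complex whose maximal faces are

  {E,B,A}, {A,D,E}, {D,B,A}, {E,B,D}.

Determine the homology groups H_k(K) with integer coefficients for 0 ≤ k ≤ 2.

Order the vertices as A < B < D < E. Listing each simplex with vertices in this order, K has dimension 2 with simplices:

  0-simplices (4): A, B, D, E
  1-simplices (6): AB, AD, AE, BD, BE, DE
  2-simplices (4): ABD, ABE, ADE, BDE

so the chain groups are C_0 ≅ Z^4, C_1 ≅ Z^6, C_2 ≅ Z^4.

∂_1: C_1 → C_0 maps an edge to its endpoints' difference, ∂[p,q] = q − p.
The resulting 4×6 matrix has rank 3, and its Smith normal form has invariant factors (1,1,1).

The boundary map ∂_2: C_2 → C_1 sends each 2-simplex [p,q,r] to [q,r] − [p,r] + [p,q]. For instance
  ∂ABE = BE − AE + AB,
  ∂ABD = BD − AD + AB.
The 6×4 boundary matrix has rank 3 and Smith normal form diag(1,1,1).

Now H_k = ker ∂_k / im ∂_{k+1}, so:

  H_0: rank C_0 − rank ∂_1 = 4 − 3 = 1, and the invariant factors of ∂_1 are all 1, so H_0 = Z.
  H_1: rank ker ∂_1 − rank ∂_2 = (6 − 3) − 3 = 0, and the invariant factors of ∂_2 are all 1, so H_1 = 0.
  H_2: rank ker ∂_2 − rank ∂_3 = (4 − 3) − 0 = 1, and there is no ∂_3, so H_2 = Z.

As a check, the Euler characteristic is 4 − 6 + 4 = 2, which agrees with 1 − 0 + 1 = 2.

H_0 ≅ Z,  H_1 = 0,  H_2 ≅ Z.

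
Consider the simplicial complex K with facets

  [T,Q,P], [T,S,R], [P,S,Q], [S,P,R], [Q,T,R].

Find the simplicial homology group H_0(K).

H_0 ≅ Z.

We work with the vertex ordering P < Q < R < S < T. The simplices of K, each written with vertices in increasing order, are:

  0-simplices (5): P, Q, R, S, T
  1-simplices (10): PQ, PR, PS, PT, QR, QS, QT, RS, RT, ST
  2-simplices (5): PQS, PQT, PRS, QRT, RST

so the chain groups are C_0 ≅ Z^5, C_1 ≅ Z^10, C_2 ≅ Z^5.

Boundary ∂_1: C_1 → C_0 maps an edge to its endpoints' difference, ∂[p,q] = q − p.
The 5×10 boundary matrix has rank 4 and Smith normal form diag(1,1,1,1).

∂_2: C_2 → C_1 acts by ∂[p,q,r] = [q,r] − [p,r] + [p,q]. For instance
  ∂PQS = QS − PS + PQ,
  ∂RST = ST − RT + RS.
The resulting 10×5 matrix has rank 5, and its Smith normal form has invariant factors (1,1,1,1,1).

Reading off H_k = ker ∂_k / im ∂_{k+1}:

  H_0: rank C_0 − rank ∂_1 = 5 − 4 = 1, and the invariant factors of ∂_1 are all 1, so H_0 ≅ Z.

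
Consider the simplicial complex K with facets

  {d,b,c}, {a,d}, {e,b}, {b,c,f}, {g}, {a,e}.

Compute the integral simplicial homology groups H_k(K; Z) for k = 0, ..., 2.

H_0 ≅ Z^2,  H_1 ≅ Z,  H_2 = 0.

Order the vertices as a < b < c < d < e < f < g. Listing each simplex with vertices in this order, K has dimension 2 with simplices:

  0-simplices (7): a, b, c, d, e, f, g
  1-simplices (8): ad, ae, bc, bd, be, bf, cd, cf
  2-simplices (2): bcd, bcf

so the chain groups are C_0 ≅ Z^7, C_1 ≅ Z^8, C_2 ≅ Z^2.

Boundary ∂_1: C_1 → C_0 maps an edge to its endpoints' difference, ∂[p,q] = q − p. For instance
  ∂ad = d − a.
As a 7×8 matrix over Z this has rank 5, with invariant factors (1,1,1,1,1).

Boundary ∂_2: C_2 → C_1 sends each 2-simplex [p,q,r] to [q,r] − [p,r] + [p,q]. For instance
  ∂bcd = cd − bd + bc,
  ∂bcf = cf − bf + bc.
The resulting 8×2 matrix has rank 2, and its Smith normal form has invariant factors (1,1).

From H_k ≅ ker(∂_k) / im(∂_{k+1}) we obtain:

  H_0: rank C_0 − rank ∂_1 = 7 − 5 = 2, and the invariant factors of ∂_1 are all 1, so H_0 ≅ Z^2.
  H_1: rank ker ∂_1 − rank ∂_2 = (8 − 5) − 2 = 1, and the invariant factors of ∂_2 are all 1, so H_1 ≅ Z.
  H_2: rank ker ∂_2 − rank ∂_3 = (2 − 2) − 0 = 0, and there is no ∂_3, so H_2 ≅ 0.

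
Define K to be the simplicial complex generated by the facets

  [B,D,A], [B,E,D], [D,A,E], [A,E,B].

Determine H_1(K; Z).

H_1 = 0.

We work with the vertex ordering A < B < D < E. The simplices of K, each written with vertices in increasing order, are:

  0-simplices (4): A, B, D, E
  1-simplices (6): AB, AD, AE, BD, BE, DE
  2-simplices (4): ABD, ABE, ADE, BDE

so the chain groups are C_0 ≅ Z^4, C_1 ≅ Z^6, C_2 ≅ Z^4.

Boundary ∂_1: C_1 → C_0 maps an edge to its endpoints' difference, ∂[p,q] = q − p. For instance
  ∂AE = E − A.
The resulting 4×6 matrix has rank 3, and its Smith normal form has invariant factors (1,1,1).

Boundary ∂_2: C_2 → C_1 maps a triangle to the signed sum of its edges. For instance
  ∂ABD = BD − AD + AB,
  ∂ADE = DE − AE + AD.
The resulting 6×4 matrix has rank 3, and its Smith normal form has invariant factors (1,1,1).

Now H_k = ker ∂_k / im ∂_{k+1}, so:

  H_1: rank ker ∂_1 − rank ∂_2 = (6 − 3) − 3 = 0, and the invariant factors of ∂_2 are all 1, so H_1 ≅ 0.

(K is a triangulation of the 2-sphere S^2.)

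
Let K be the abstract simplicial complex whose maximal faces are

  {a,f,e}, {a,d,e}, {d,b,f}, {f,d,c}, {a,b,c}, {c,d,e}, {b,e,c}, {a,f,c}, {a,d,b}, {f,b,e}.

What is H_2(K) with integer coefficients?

H_2 ≅ 0.

K has 6 vertices, 15 edges, 10 triangles.
rank ∂_2 = 10, rank ∂_3 = 0 ⇒ b_2 = 10 − 10 − 0 = 0. So H_2 ≅ 0.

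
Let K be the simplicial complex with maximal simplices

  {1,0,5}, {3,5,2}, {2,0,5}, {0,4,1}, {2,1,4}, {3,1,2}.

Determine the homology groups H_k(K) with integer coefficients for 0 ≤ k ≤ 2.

Take the total order 0 < 1 < 2 < 3 < 4 < 5 on the vertex set. Then K (dimension 2) consists of the simplices:

  0-simplices (6): [0], [1], [2], [3], [4], [5]
  1-simplices (12): [0,1], [0,2], [0,4], [0,5], [1,2], [1,3], [1,4], [1,5], [2,3], [2,4], [2,5], [3,5]
  2-simplices (6): [0,1,4], [0,1,5], [0,2,5], [1,2,3], [1,2,4], [2,3,5]

Hence C_0 ≅ Z^6, C_1 ≅ Z^12, C_2 ≅ Z^6.

Boundary ∂_1: C_1 → C_0 sends each edge [p,q] (with p < q) to q − p. For instance
  ∂[1,4] = [4] − [1].
This gives a 6×12 integer matrix of rank 5; reducing to Smith normal form yields diagonal entries (1,1,1,1,1).

∂_2: C_2 → C_1 maps a triangle to the signed sum of its edges. For instance
  ∂[0,1,5] = [1,5] − [0,5] + [0,1],
  ∂[1,2,3] = [2,3] − [1,3] + [1,2].
The resulting 12×6 matrix has rank 6, and its Smith normal form has invariant factors (1,1,1,1,1,1).

Reading off H_k = ker ∂_k / im ∂_{k+1}:

  H_0: rank C_0 − rank ∂_1 = 6 − 5 = 1, and the invariant factors of ∂_1 are all 1, so H_0 = Z.
  H_1: rank ker ∂_1 − rank ∂_2 = (12 − 5) − 6 = 1, and the invariant factors of ∂_2 are all 1, so H_1 = Z.
  H_2: rank ker ∂_2 − rank ∂_3 = (6 − 6) − 0 = 0, and there is no ∂_3, so H_2 = 0.

(K is a triangulation of the cylinder S^1 x I.)

H_0 ≅ Z,  H_1 ≅ Z,  H_2 = 0.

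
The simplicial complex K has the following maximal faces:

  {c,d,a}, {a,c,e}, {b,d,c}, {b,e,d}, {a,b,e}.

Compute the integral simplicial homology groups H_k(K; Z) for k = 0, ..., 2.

H_0 = Z,  H_1 = Z,  H_2 = 0.

Fix the vertex order a < b < c < d < e and write every simplex with vertices in increasing order. Then dim K = 2 and the simplices of K are:

  0-simplices (5): a, b, c, d, e
  1-simplices (10): ab, ac, ad, ae, bc, bd, be, cd, ce, de
  2-simplices (5): abe, acd, ace, bcd, bde

giving chain groups C_0 ≅ Z^5, C_1 ≅ Z^10, C_2 ≅ Z^5.

Boundary ∂_1: C_1 → C_0 sends each edge [p,q] (with p < q) to q − p.
The 5×10 boundary matrix has rank 4 and Smith normal form diag(1,1,1,1).

The boundary map ∂_2: C_2 → C_1 acts by ∂[p,q,r] = [q,r] − [p,r] + [p,q]. For instance
  ∂acd = cd − ad + ac,
  ∂abe = be − ae + ab.
As a 10×5 matrix over Z this has rank 5, with invariant factors (1,1,1,1,1).

Now H_k = ker ∂_k / im ∂_{k+1}, so:

  H_0: rank C_0 − rank ∂_1 = 5 − 4 = 1, and the invariant factors of ∂_1 are all 1, so H_0 = Z.
  H_1: rank ker ∂_1 − rank ∂_2 = (10 − 4) − 5 = 1, and the invariant factors of ∂_2 are all 1, so H_1 = Z.
  H_2: rank ker ∂_2 − rank ∂_3 = (5 − 5) − 0 = 0, and there is no ∂_3, so H_2 = 0.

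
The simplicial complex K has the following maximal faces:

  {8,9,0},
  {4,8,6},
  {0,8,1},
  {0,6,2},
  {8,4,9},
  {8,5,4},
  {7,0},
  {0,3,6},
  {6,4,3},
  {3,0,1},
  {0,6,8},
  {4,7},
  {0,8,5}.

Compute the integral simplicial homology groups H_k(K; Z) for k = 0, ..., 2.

Order the vertices as 0 < 1 < 2 < 3 < 4 < 5 < 6 < 7 < 8 < 9. Listing each simplex with vertices in this order, K has dimension 2 with simplices:

  0-simplices (10): [0], [1], [2], [3], [4], [5], [6], [7], [8], [9]
  1-simplices (21): [0,1], [0,2], [0,3], [0,5], [0,6], [0,7], [0,8], [0,9], [1,3], [1,8], [2,6], [3,4], [3,6], [4,5], [4,6], [4,7], [4,8], [4,9], [5,8], [6,8], [8,9]
  2-simplices (11): [0,1,3], [0,1,8], [0,2,6], [0,3,6], [0,5,8], [0,6,8], [0,8,9], [3,4,6], [4,5,8], [4,6,8], [4,8,9]

so the chain groups are C_0 ≅ Z^10, C_1 ≅ Z^21, C_2 ≅ Z^11.

The boundary map ∂_1: C_1 → C_0 is given by ∂[p,q] = [q] − [p]. For instance
  ∂[0,1] = [1] − [0].
The 10×21 boundary matrix has rank 9 and Smith normal form diag(1,1,1,1,1,1,1,1,1).

Boundary ∂_2: C_2 → C_1 sends each 2-simplex [p,q,r] to [q,r] − [p,r] + [p,q]. For instance
  ∂[0,8,9] = [8,9] − [0,9] + [0,8],
  ∂[4,5,8] = [5,8] − [4,8] + [4,5].
The resulting 21×11 matrix has rank 11, and its Smith normal form has invariant factors (1,1,1,1,1,1,1,1,1,1,1).

Reading off H_k = ker ∂_k / im ∂_{k+1}:

  H_0: rank C_0 − rank ∂_1 = 10 − 9 = 1, and the invariant factors of ∂_1 are all 1, so H_0 ≅ Z.
  H_1: rank ker ∂_1 − rank ∂_2 = (21 − 9) − 11 = 1, and the invariant factors of ∂_2 are all 1, so H_1 ≅ Z.
  H_2: rank ker ∂_2 − rank ∂_3 = (11 − 11) − 0 = 0, and there is no ∂_3, so H_2 ≅ 0.

H_0 ≅ Z,  H_1 ≅ Z,  H_2 = 0.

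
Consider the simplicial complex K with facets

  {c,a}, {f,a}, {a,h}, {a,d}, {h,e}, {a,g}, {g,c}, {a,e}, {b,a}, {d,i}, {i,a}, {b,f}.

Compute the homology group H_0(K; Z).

H_0 ≅ Z.

K has 9 vertices, 12 edges.
rank ∂_0 = 0, rank ∂_1 = 8 ⇒ b_0 = 9 − 0 − 8 = 1; all invariant factors of ∂_1 are 1 so no torsion. So H_0 ≅ Z.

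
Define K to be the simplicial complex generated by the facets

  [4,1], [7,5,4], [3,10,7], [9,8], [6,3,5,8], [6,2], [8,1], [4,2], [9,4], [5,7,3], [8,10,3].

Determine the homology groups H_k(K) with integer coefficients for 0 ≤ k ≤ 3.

H_0 = Z,  H_1 = Z^3,  H_2 = 0,  H_3 = 0.

Take the total order 1 < 2 < 3 < 4 < 5 < 6 < 7 < 8 < 9 < 10 on the vertex set. Then K (dimension 3) consists of the simplices:

  0-simplices (10): [1], [2], [3], [4], [5], [6], [7], [8], [9], [10]
  1-simplices (19): [1,4], [1,8], [2,4], [2,6], [3,5], [3,6], [3,7], [3,8], [3,10], [4,5], [4,7], [4,9], [5,6], [5,7], [5,8], [6,8], [7,10], [8,9], [8,10]
  2-simplices (8): [3,5,6], [3,5,7], [3,5,8], [3,6,8], [3,7,10], [3,8,10], [4,5,7], [5,6,8]
  3-simplices (1): [3,5,6,8]

giving chain groups C_0 ≅ Z^10, C_1 ≅ Z^19, C_2 ≅ Z^8, C_3 ≅ Z^1.

The boundary map ∂_1: C_1 → C_0 maps an edge to its endpoints' difference, ∂[p,q] = q − p.
The resulting 10×19 matrix has rank 9, and its Smith normal form has invariant factors (1,1,1,1,1,1,1,1,1).

Boundary ∂_2: C_2 → C_1 maps a triangle to the signed sum of its edges. For instance
  ∂[3,5,6] = [5,6] − [3,6] + [3,5],
  ∂[4,5,7] = [5,7] − [4,7] + [4,5].
As a 19×8 matrix over Z this has rank 7, with invariant factors (1,1,1,1,1,1,1).

Boundary ∂_3: C_3 → C_2 sends each 3-simplex σ to the alternating sum Σ_i (−1)^i (σ with its i-th vertex removed). For instance
  ∂[3,5,6,8] = [5,6,8] − [3,6,8] + [3,5,8] − [3,5,6].
The 8×1 boundary matrix has rank 1 and Smith normal form diag(1).

From H_k ≅ ker(∂_k) / im(∂_{k+1}) we obtain:

  H_0: rank C_0 − rank ∂_1 = 10 − 9 = 1, and the invariant factors of ∂_1 are all 1, so H_0 = Z.
  H_1: rank ker ∂_1 − rank ∂_2 = (19 − 9) − 7 = 3, and the invariant factors of ∂_2 are all 1, so H_1 = Z^3.
  H_2: rank ker ∂_2 − rank ∂_3 = (8 − 7) − 1 = 0, and the invariant factors of ∂_3 are all 1, so H_2 = 0.
  H_3: rank ker ∂_3 − rank ∂_4 = (1 − 1) − 0 = 0, and there is no ∂_4, so H_3 = 0.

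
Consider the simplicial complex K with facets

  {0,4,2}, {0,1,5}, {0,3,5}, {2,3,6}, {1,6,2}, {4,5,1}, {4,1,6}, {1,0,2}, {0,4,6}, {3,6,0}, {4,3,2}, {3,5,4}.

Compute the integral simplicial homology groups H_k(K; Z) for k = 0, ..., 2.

We work with the vertex ordering 0 < 1 < 2 < 3 < 4 < 5 < 6. The simplices of K, each written with vertices in increasing order, are:

  0-simplices (7): [0], [1], [2], [3], [4], [5], [6]
  1-simplices (18): [0,1], [0,2], [0,3], [0,4], [0,5], [0,6], [1,2], [1,4], [1,5], [1,6], [2,3], [2,4], [2,6], [3,4], [3,5], [3,6], [4,5], [4,6]
  2-simplices (12): [0,1,2], [0,1,5], [0,2,4], [0,3,5], [0,3,6], [0,4,6], [1,2,6], [1,4,5], [1,4,6], [2,3,4], [2,3,6], [3,4,5]

Hence C_0 ≅ Z^7, C_1 ≅ Z^18, C_2 ≅ Z^12.

The boundary map ∂_1: C_1 → C_0 sends each edge [p,q] (with p < q) to q − p.
The 7×18 boundary matrix has rank 6 and Smith normal form diag(1,1,1,1,1,1).

The boundary map ∂_2: C_2 → C_1 sends each 2-simplex [p,q,r] to [q,r] − [p,r] + [p,q]. For instance
  ∂[1,4,6] = [4,6] − [1,6] + [1,4],
  ∂[0,3,6] = [3,6] − [0,6] + [0,3].
The resulting 18×12 matrix has rank 12, and its Smith normal form has invariant factors (1,1,1,1,1,1,1,1,1,1,1,2).

Reading off H_k = ker ∂_k / im ∂_{k+1}:

  H_0: rank C_0 − rank ∂_1 = 7 − 6 = 1, and the invariant factors of ∂_1 are all 1, so H_0 = Z.
  H_1: rank ker ∂_1 − rank ∂_2 = (18 − 6) − 12 = 0, and ∂_2 has invariant factor 2 > 1, so H_1 = Z/2Z.
  H_2: rank ker ∂_2 − rank ∂_3 = (12 − 12) − 0 = 0, and there is no ∂_3, so H_2 = 0.

As a check, the Euler characteristic is 7 − 18 + 12 = 1, which agrees with 1 − 0 + 0 = 1.

H_0 = Z,  H_1 = Z/2Z,  H_2 = 0.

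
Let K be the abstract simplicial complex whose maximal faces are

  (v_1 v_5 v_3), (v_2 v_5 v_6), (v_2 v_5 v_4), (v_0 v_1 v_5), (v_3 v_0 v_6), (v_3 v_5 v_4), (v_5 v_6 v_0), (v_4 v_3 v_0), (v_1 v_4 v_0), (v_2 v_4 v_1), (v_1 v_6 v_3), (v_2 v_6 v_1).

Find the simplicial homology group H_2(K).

Fix the vertex order v_0 < v_1 < v_2 < v_3 < v_4 < v_5 < v_6 and write every simplex with vertices in increasing order. Then dim K = 2 and the simplices of K are:

  0-simplices (7): [v_0], [v_1], [v_2], [v_3], [v_4], [v_5], [v_6]
  1-simplices (18): (18 of them)
  2-simplices (12): (12 of them)

giving chain groups C_0 ≅ Z^7, C_1 ≅ Z^18, C_2 ≅ Z^12.

∂_1: C_1 → C_0 maps an edge to its endpoints' difference, ∂[p,q] = q − p.
The 7×18 boundary matrix has rank 6 and Smith normal form diag(1,1,1,1,1,1).

The boundary map ∂_2: C_2 → C_1 acts by ∂[p,q,r] = [q,r] − [p,r] + [p,q]. For instance
  ∂[v_0,v_1,v_5] = [v_1,v_5] − [v_0,v_5] + [v_0,v_1],
  ∂[v_0,v_5,v_6] = [v_5,v_6] − [v_0,v_6] + [v_0,v_5].
This gives a 18×12 integer matrix of rank 12; reducing to Smith normal form yields diagonal entries (1,1,1,1,1,1,1,1,1,1,1,2).

From H_k ≅ ker(∂_k) / im(∂_{k+1}) we obtain:

  H_2: rank ker ∂_2 − rank ∂_3 = (12 − 12) − 0 = 0, and there is no ∂_3, so H_2 ≅ 0.

H_2 ≅ 0.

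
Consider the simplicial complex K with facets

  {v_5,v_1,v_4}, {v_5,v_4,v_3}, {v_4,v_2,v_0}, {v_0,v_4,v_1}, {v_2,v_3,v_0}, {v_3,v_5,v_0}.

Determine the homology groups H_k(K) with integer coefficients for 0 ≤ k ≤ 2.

Fix the vertex order v_0 < v_1 < v_2 < v_3 < v_4 < v_5 and write every simplex with vertices in increasing order. Then dim K = 2 and the simplices of K are:

  0-simplices (6): [v_0], [v_1], [v_2], [v_3], [v_4], [v_5]
  1-simplices (12): [v_0,v_1], [v_0,v_2], [v_0,v_3], [v_0,v_4], [v_0,v_5], [v_1,v_4], [v_1,v_5], [v_2,v_3], [v_2,v_4], [v_3,v_4], [v_3,v_5], [v_4,v_5]
  2-simplices (6): [v_0,v_1,v_4], [v_0,v_2,v_3], [v_0,v_2,v_4], [v_0,v_3,v_5], [v_1,v_4,v_5], [v_3,v_4,v_5]

giving chain groups C_0 ≅ Z^6, C_1 ≅ Z^12, C_2 ≅ Z^6.

∂_1: C_1 → C_0 maps an edge to its endpoints' difference, ∂[p,q] = q − p. For instance
  ∂[v_2,v_3] = [v_3] − [v_2].
The 6×12 boundary matrix has rank 5 and Smith normal form diag(1,1,1,1,1).

∂_2: C_2 → C_1 maps a triangle to the signed sum of its edges. For instance
  ∂[v_3,v_4,v_5] = [v_4,v_5] − [v_3,v_5] + [v_3,v_4],
  ∂[v_0,v_2,v_4] = [v_2,v_4] − [v_0,v_4] + [v_0,v_2].
The 12×6 boundary matrix has rank 6 and Smith normal form diag(1,1,1,1,1,1).

From H_k ≅ ker(∂_k) / im(∂_{k+1}) we obtain:

  H_0: rank C_0 − rank ∂_1 = 6 − 5 = 1, and the invariant factors of ∂_1 are all 1, so H_0 = Z.
  H_1: rank ker ∂_1 − rank ∂_2 = (12 − 5) − 6 = 1, and the invariant factors of ∂_2 are all 1, so H_1 = Z.
  H_2: rank ker ∂_2 − rank ∂_3 = (6 − 6) − 0 = 0, and there is no ∂_3, so H_2 = 0.

As a check, the Euler characteristic is 6 − 12 + 6 = 0, which agrees with 1 − 1 + 0 = 0.

H_0 ≅ Z,  H_1 ≅ Z,  H_2 = 0.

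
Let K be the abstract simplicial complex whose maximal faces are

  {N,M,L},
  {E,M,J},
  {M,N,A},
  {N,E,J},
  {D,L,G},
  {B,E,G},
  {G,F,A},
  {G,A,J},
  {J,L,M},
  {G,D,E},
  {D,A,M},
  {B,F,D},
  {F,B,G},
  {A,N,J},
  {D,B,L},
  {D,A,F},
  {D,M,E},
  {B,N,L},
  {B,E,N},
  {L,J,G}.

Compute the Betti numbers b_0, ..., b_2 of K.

b_0 = 1, b_1 = 1, b_2 = 0.

Order the vertices as A < B < D < E < F < G < J < L < M < N. Listing each simplex with vertices in this order, K has dimension 2 with simplices:

  0-simplices (10): A, B, D, E, F, G, J, L, M, N
  1-simplices (30): AD, AF, AG, AJ, AM, AN, BD, BE, BF, BG, BL, BN, DE, DF, DG, DL, DM, EG, EJ, EM, EN, FG, GJ, GL, JL, JM, JN, LM, LN, MN
  2-simplices (20): ADF, ADM, AFG, AGJ, AJN, AMN, BDF, BDL, BEG, BEN, BFG, BLN, DEG, DEM, DGL, EJM, EJN, GJL, JLM, LMN

giving chain groups C_0 ≅ Z^10, C_1 ≅ Z^30, C_2 ≅ Z^20.

∂_1: C_1 → C_0 sends each edge [p,q] (with p < q) to q − p.
The resulting 10×30 matrix has rank 9, and its Smith normal form has invariant factors (1,1,1,1,1,1,1,1,1).

∂_2: C_2 → C_1 sends each 2-simplex [p,q,r] to [q,r] − [p,r] + [p,q]. For instance
  ∂BLN = LN − BN + BL,
  ∂GJL = JL − GL + GJ.
This gives a 30×20 integer matrix of rank 20; reducing to Smith normal form yields diagonal entries (1,1,1,1,1,1,1,1,1,1,1,1,1,1,1,1,1,1,1,2).

Now H_k = ker ∂_k / im ∂_{k+1}, so:

  H_0: rank C_0 − rank ∂_1 = 10 − 9 = 1, and the invariant factors of ∂_1 are all 1, so H_0 = Z.
  H_1: rank ker ∂_1 − rank ∂_2 = (30 − 9) − 20 = 1, and ∂_2 has invariant factor 2 > 1, so H_1 = Z ⊕ Z/2.
  H_2: rank ker ∂_2 − rank ∂_3 = (20 − 20) − 0 = 0, and there is no ∂_3, so H_2 = 0.

Hence the Betti numbers are b_0 = 1, b_1 = 1, b_2 = 0.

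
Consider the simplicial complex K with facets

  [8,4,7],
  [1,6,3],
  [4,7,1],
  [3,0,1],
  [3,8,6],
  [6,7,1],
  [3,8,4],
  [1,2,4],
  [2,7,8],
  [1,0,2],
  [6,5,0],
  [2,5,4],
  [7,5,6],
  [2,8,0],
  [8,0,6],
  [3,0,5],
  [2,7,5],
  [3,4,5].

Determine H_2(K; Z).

H_2 ≅ 0.

Take the total order 0 < 1 < 2 < 3 < 4 < 5 < 6 < 7 < 8 on the vertex set. Then K (dimension 2) consists of the simplices:

  0-simplices (9): [0], [1], [2], [3], [4], [5], [6], [7], [8]
  1-simplices (27): (27 of them)
  2-simplices (18): [0,1,2], [0,1,3], [0,2,8], [0,3,5], [0,5,6], [0,6,8], [1,2,4], [1,3,6], [1,4,7], [1,6,7], [2,4,5], [2,5,7], [2,7,8], [3,4,5], [3,4,8], [3,6,8], [4,7,8], [5,6,7]

so the chain groups are C_0 ≅ Z^9, C_1 ≅ Z^27, C_2 ≅ Z^18.

The boundary map ∂_1: C_1 → C_0 sends each edge [p,q] (with p < q) to q − p. For instance
  ∂[1,4] = [4] − [1].
The resulting 9×27 matrix has rank 8, and its Smith normal form has invariant factors (1,1,1,1,1,1,1,1).

Boundary ∂_2: C_2 → C_1 acts by ∂[p,q,r] = [q,r] − [p,r] + [p,q]. For instance
  ∂[3,6,8] = [6,8] − [3,8] + [3,6],
  ∂[1,2,4] = [2,4] − [1,4] + [1,2].
The 27×18 boundary matrix has rank 18 and Smith normal form diag(1,1,1,1,1,1,1,1,1,1,1,1,1,1,1,1,1,2).

Now H_k = ker ∂_k / im ∂_{k+1}, so:

  H_2: rank ker ∂_2 − rank ∂_3 = (18 − 18) − 0 = 0, and there is no ∂_3, so H_2 ≅ 0.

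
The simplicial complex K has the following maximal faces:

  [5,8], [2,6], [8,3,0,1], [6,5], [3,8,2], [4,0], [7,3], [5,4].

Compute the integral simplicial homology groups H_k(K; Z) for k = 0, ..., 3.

H_0 = Z,  H_1 = Z^2,  H_2 = 0,  H_3 = 0.

K has 9 vertices, 14 edges, 5 triangles, 1 3-simplex.
rank ∂_0 = 0, rank ∂_1 = 8 ⇒ b_0 = 9 − 0 − 8 = 1; all invariant factors of ∂_1 are 1 so no torsion. So H_0 ≅ Z.
rank ∂_1 = 8, rank ∂_2 = 4 ⇒ b_1 = 14 − 8 − 4 = 2; all invariant factors of ∂_2 are 1 so no torsion. So H_1 ≅ Z^2.
rank ∂_2 = 4, rank ∂_3 = 1 ⇒ b_2 = 5 − 4 − 1 = 0; all invariant factors of ∂_3 are 1 so no torsion. So H_2 ≅ 0.
rank ∂_3 = 1, rank ∂_4 = 0 ⇒ b_3 = 1 − 1 − 0 = 0. So H_3 ≅ 0.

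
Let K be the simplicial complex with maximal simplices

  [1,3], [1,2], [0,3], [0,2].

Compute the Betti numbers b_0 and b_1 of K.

Fix the vertex order 0 < 1 < 2 < 3 and write every simplex with vertices in increasing order. Then dim K = 1 and the simplices of K are:

  0-simplices (4): [0], [1], [2], [3]
  1-simplices (4): [0,2], [0,3], [1,2], [1,3]

Hence C_0 ≅ Z^4, C_1 ≅ Z^4.

Boundary ∂_1: C_1 → C_0 maps an edge to its endpoints' difference, ∂[p,q] = q − p. For instance
  ∂[0,3] = [3] − [0].
The resulting 4×4 matrix has rank 3, and its Smith normal form has invariant factors (1,1,1).

Computing H_k = (kernel of ∂_k) / (image of ∂_{k+1}):

  H_0: rank C_0 − rank ∂_1 = 4 − 3 = 1, and the invariant factors of ∂_1 are all 1, so H_0 ≅ Z.
  H_1: rank ker ∂_1 − rank ∂_2 = (4 − 3) − 0 = 1, and there is no ∂_2, so H_1 ≅ Z.

As a check, the Euler characteristic is 4 − 4 = 0, which agrees with 1 − 1 = 0.

Hence the Betti numbers are b_0 = 1, b_1 = 1.

b_0 = 1, b_1 = 1.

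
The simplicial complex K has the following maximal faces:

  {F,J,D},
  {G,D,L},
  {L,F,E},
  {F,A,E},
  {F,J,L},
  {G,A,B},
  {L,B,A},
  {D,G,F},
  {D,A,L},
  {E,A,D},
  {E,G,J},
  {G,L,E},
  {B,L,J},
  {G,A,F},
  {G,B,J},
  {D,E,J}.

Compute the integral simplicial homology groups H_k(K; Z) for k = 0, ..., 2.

H_0 ≅ Z,  H_1 ≅ Z^2,  H_2 ≅ Z.

Order the vertices as A < B < D < E < F < G < J < L. Listing each simplex with vertices in this order, K has dimension 2 with simplices:

  0-simplices (8): A, B, D, E, F, G, J, L
  1-simplices (24): AB, AD, AE, AF, AG, AL, BG, BJ, BL, DE, DF, DG, DJ, DL, EF, EG, EJ, EL, FG, FJ, FL, GJ, GL, JL
  2-simplices (16): ABG, ABL, ADE, ADL, AEF, AFG, BGJ, BJL, DEJ, DFG, DFJ, DGL, EFL, EGJ, EGL, FJL

Hence C_0 ≅ Z^8, C_1 ≅ Z^24, C_2 ≅ Z^16.

∂_1: C_1 → C_0 sends each edge [p,q] (with p < q) to q − p. For instance
  ∂EG = G − E.
The resulting 8×24 matrix has rank 7, and its Smith normal form has invariant factors (1,1,1,1,1,1,1).

Boundary ∂_2: C_2 → C_1 acts by ∂[p,q,r] = [q,r] − [p,r] + [p,q]. For instance
  ∂EGL = GL − EL + EG,
  ∂ABG = BG − AG + AB.
This gives a 24×16 integer matrix of rank 15; reducing to Smith normal form yields diagonal entries (1,1,1,1,1,1,1,1,1,1,1,1,1,1,1).

Computing H_k = (kernel of ∂_k) / (image of ∂_{k+1}):

  H_0: rank C_0 − rank ∂_1 = 8 − 7 = 1, and the invariant factors of ∂_1 are all 1, so H_0 = Z.
  H_1: rank ker ∂_1 − rank ∂_2 = (24 − 7) − 15 = 2, and the invariant factors of ∂_2 are all 1, so H_1 = Z^2.
  H_2: rank ker ∂_2 − rank ∂_3 = (16 − 15) − 0 = 1, and there is no ∂_3, so H_2 = Z.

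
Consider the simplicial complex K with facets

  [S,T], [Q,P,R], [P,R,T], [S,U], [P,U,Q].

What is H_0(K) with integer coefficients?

We work with the vertex ordering P < Q < R < S < T < U. The simplices of K, each written with vertices in increasing order, are:

  0-simplices (6): P, Q, R, S, T, U
  1-simplices (9): PQ, PR, PT, PU, QR, QU, RT, ST, SU
  2-simplices (3): PQR, PQU, PRT

giving chain groups C_0 ≅ Z^6, C_1 ≅ Z^9, C_2 ≅ Z^3.

The boundary map ∂_1: C_1 → C_0 maps an edge to its endpoints' difference, ∂[p,q] = q − p. For instance
  ∂PQ = Q − P.
The resulting 6×9 matrix has rank 5, and its Smith normal form has invariant factors (1,1,1,1,1).

∂_2: C_2 → C_1 acts by ∂[p,q,r] = [q,r] − [p,r] + [p,q]. For instance
  ∂PQU = QU − PU + PQ,
  ∂PQR = QR − PR + PQ.
This gives a 9×3 integer matrix of rank 3; reducing to Smith normal form yields diagonal entries (1,1,1).

From H_k ≅ ker(∂_k) / im(∂_{k+1}) we obtain:

  H_0: rank C_0 − rank ∂_1 = 6 − 5 = 1, and the invariant factors of ∂_1 are all 1, so H_0 = Z.

H_0 = Z.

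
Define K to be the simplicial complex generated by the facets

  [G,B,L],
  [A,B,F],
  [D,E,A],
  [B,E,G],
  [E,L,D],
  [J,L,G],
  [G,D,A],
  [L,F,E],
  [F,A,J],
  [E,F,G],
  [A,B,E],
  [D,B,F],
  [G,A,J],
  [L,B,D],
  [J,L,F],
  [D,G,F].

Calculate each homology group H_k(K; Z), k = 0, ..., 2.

Order the vertices as A < B < D < E < F < G < J < L. Listing each simplex with vertices in this order, K has dimension 2 with simplices:

  0-simplices (8): A, B, D, E, F, G, J, L
  1-simplices (24): AB, AD, AE, AF, AG, AJ, BD, BE, BF, BG, BL, DE, DF, DG, DL, EF, EG, EL, FG, FJ, FL, GJ, GL, JL
  2-simplices (16): ABE, ABF, ADE, ADG, AFJ, AGJ, BDF, BDL, BEG, BGL, DEL, DFG, EFG, EFL, FJL, GJL

so the chain groups are C_0 ≅ Z^8, C_1 ≅ Z^24, C_2 ≅ Z^16.

Boundary ∂_1: C_1 → C_0 maps an edge to its endpoints' difference, ∂[p,q] = q − p.
The resulting 8×24 matrix has rank 7, and its Smith normal form has invariant factors (1,1,1,1,1,1,1).

The boundary map ∂_2: C_2 → C_1 maps a triangle to the signed sum of its edges. For instance
  ∂BGL = GL − BL + BG,
  ∂AGJ = GJ − AJ + AG.
This gives a 24×16 integer matrix of rank 15; reducing to Smith normal form yields diagonal entries (1,1,1,1,1,1,1,1,1,1,1,1,1,1,1).

From H_k ≅ ker(∂_k) / im(∂_{k+1}) we obtain:

  H_0: rank C_0 − rank ∂_1 = 8 − 7 = 1, and the invariant factors of ∂_1 are all 1, so H_0 = Z.
  H_1: rank ker ∂_1 − rank ∂_2 = (24 − 7) − 15 = 2, and the invariant factors of ∂_2 are all 1, so H_1 = Z^2.
  H_2: rank ker ∂_2 − rank ∂_3 = (16 − 15) − 0 = 1, and there is no ∂_3, so H_2 = Z.

(K is a triangulation of the torus T^2.)

H_0 ≅ Z,  H_1 ≅ Z^2,  H_2 ≅ Z.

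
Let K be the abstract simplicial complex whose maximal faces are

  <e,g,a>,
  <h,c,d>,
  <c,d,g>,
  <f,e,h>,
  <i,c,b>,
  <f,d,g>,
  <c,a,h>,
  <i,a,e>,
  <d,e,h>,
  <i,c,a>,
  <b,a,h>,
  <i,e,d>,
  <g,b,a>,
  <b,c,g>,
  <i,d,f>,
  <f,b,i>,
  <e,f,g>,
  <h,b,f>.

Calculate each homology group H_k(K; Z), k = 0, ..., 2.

Order the vertices as a < b < c < d < e < f < g < h < i. Listing each simplex with vertices in this order, K has dimension 2 with simplices:

  0-simplices (9): a, b, c, d, e, f, g, h, i
  1-simplices (27): ab, ac, ae, ag, ah, ai, bc, bf, bg, bh, bi, cd, cg, ch, ci, de, df, dg, dh, di, ef, eg, eh, ei, fg, fh, fi
  2-simplices (18): abg, abh, ach, aci, aeg, aei, bcg, bci, bfh, bfi, cdg, cdh, deh, dei, dfg, dfi, efg, efh

giving chain groups C_0 ≅ Z^9, C_1 ≅ Z^27, C_2 ≅ Z^18.

The boundary map ∂_1: C_1 → C_0 sends each edge [p,q] (with p < q) to q − p.
The 9×27 boundary matrix has rank 8 and Smith normal form diag(1,1,1,1,1,1,1,1).

The boundary map ∂_2: C_2 → C_1 acts by ∂[p,q,r] = [q,r] − [p,r] + [p,q]. For instance
  ∂aeg = eg − ag + ae,
  ∂efh = fh − eh + ef.
As a 27×18 matrix over Z this has rank 18, with invariant factors (1,1,1,1,1,1,1,1,1,1,1,1,1,1,1,1,1,2).

Computing H_k = (kernel of ∂_k) / (image of ∂_{k+1}):

  H_0: rank C_0 − rank ∂_1 = 9 − 8 = 1, and the invariant factors of ∂_1 are all 1, so H_0 ≅ Z.
  H_1: rank ker ∂_1 − rank ∂_2 = (27 − 8) − 18 = 1, and ∂_2 has invariant factor 2 > 1, so H_1 ≅ Z ⊕ Z/2Z.
  H_2: rank ker ∂_2 − rank ∂_3 = (18 − 18) − 0 = 0, and there is no ∂_3, so H_2 ≅ 0.

As a check, the Euler characteristic is 9 − 27 + 18 = 0, which agrees with 1 − 1 + 0 = 0.

H_0 = Z,  H_1 = Z ⊕ Z/2Z,  H_2 = 0.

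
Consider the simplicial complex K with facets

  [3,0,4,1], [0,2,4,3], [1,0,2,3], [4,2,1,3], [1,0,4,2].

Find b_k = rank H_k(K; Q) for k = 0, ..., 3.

Fix the vertex order 0 < 1 < 2 < 3 < 4 and write every simplex with vertices in increasing order. Then dim K = 3 and the simplices of K are:

  0-simplices (5): [0], [1], [2], [3], [4]
  1-simplices (10): [0,1], [0,2], [0,3], [0,4], [1,2], [1,3], [1,4], [2,3], [2,4], [3,4]
  2-simplices (10): [0,1,2], [0,1,3], [0,1,4], [0,2,3], [0,2,4], [0,3,4], [1,2,3], [1,2,4], [1,3,4], [2,3,4]
  3-simplices (5): [0,1,2,3], [0,1,2,4], [0,1,3,4], [0,2,3,4], [1,2,3,4]

Hence C_0 ≅ Z^5, C_1 ≅ Z^10, C_2 ≅ Z^10, C_3 ≅ Z^5.

Boundary ∂_1: C_1 → C_0 sends each edge [p,q] (with p < q) to q − p.
This gives a 5×10 integer matrix of rank 4; reducing to Smith normal form yields diagonal entries (1,1,1,1).

∂_2: C_2 → C_1 maps a triangle to the signed sum of its edges. For instance
  ∂[0,1,2] = [1,2] − [0,2] + [0,1],
  ∂[0,2,3] = [2,3] − [0,3] + [0,2].
As a 10×10 matrix over Z this has rank 6, with invariant factors (1,1,1,1,1,1).

Boundary ∂_3: C_3 → C_2 sends each 3-simplex σ to the alternating sum Σ_i (−1)^i (σ with its i-th vertex removed). For instance
  ∂[0,1,2,3] = [1,2,3] − [0,2,3] + [0,1,3] − [0,1,2],
  ∂[1,2,3,4] = [2,3,4] − [1,3,4] + [1,2,4] − [1,2,3].
This gives a 10×5 integer matrix of rank 4; reducing to Smith normal form yields diagonal entries (1,1,1,1).

Now H_k = ker ∂_k / im ∂_{k+1}, so:

  H_0: rank C_0 − rank ∂_1 = 5 − 4 = 1, and the invariant factors of ∂_1 are all 1, so H_0 ≅ Z.
  H_1: rank ker ∂_1 − rank ∂_2 = (10 − 4) − 6 = 0, and the invariant factors of ∂_2 are all 1, so H_1 ≅ 0.
  H_2: rank ker ∂_2 − rank ∂_3 = (10 − 6) − 4 = 0, and the invariant factors of ∂_3 are all 1, so H_2 ≅ 0.
  H_3: rank ker ∂_3 − rank ∂_4 = (5 − 4) − 0 = 1, and there is no ∂_4, so H_3 ≅ Z.

(K is a triangulation of the 3-sphere S^3.)

Hence the Betti numbers are b_0 = 1, b_1 = 0, b_2 = 0, b_3 = 1.

b_0 = 1, b_1 = 0, b_2 = 0, b_3 = 1.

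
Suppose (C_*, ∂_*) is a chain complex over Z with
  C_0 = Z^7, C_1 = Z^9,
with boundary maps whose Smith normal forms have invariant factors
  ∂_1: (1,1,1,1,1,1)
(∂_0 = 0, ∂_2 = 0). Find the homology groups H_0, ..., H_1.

H_0 = Z,  H_1 = Z^3.

H_0: b_0 = 7 − 0 − 6 = 1; torsion from ∂_1 factors > 1: none. So H_0 = Z.
H_1: b_1 = 9 − 6 − 0 = 3; torsion from ∂_2 factors > 1: none. So H_1 = Z^3.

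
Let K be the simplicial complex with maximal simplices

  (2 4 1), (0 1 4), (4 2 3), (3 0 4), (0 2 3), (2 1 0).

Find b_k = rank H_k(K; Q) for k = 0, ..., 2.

Order the vertices as 0 < 1 < 2 < 3 < 4. Listing each simplex with vertices in this order, K has dimension 2 with simplices:

  0-simplices (5): [0], [1], [2], [3], [4]
  1-simplices (9): [0,1], [0,2], [0,3], [0,4], [1,2], [1,4], [2,3], [2,4], [3,4]
  2-simplices (6): [0,1,2], [0,1,4], [0,2,3], [0,3,4], [1,2,4], [2,3,4]

giving chain groups C_0 ≅ Z^5, C_1 ≅ Z^9, C_2 ≅ Z^6.

∂_1: C_1 → C_0 is given by ∂[p,q] = [q] − [p]. For instance
  ∂[1,4] = [4] − [1].
The resulting 5×9 matrix has rank 4, and its Smith normal form has invariant factors (1,1,1,1).

Boundary ∂_2: C_2 → C_1 sends each 2-simplex [p,q,r] to [q,r] − [p,r] + [p,q]. For instance
  ∂[0,2,3] = [2,3] − [0,3] + [0,2],
  ∂[0,3,4] = [3,4] − [0,4] + [0,3].
The resulting 9×6 matrix has rank 5, and its Smith normal form has invariant factors (1,1,1,1,1).

From H_k ≅ ker(∂_k) / im(∂_{k+1}) we obtain:

  H_0: rank C_0 − rank ∂_1 = 5 − 4 = 1, and the invariant factors of ∂_1 are all 1, so H_0 ≅ Z.
  H_1: rank ker ∂_1 − rank ∂_2 = (9 − 4) − 5 = 0, and the invariant factors of ∂_2 are all 1, so H_1 ≅ 0.
  H_2: rank ker ∂_2 − rank ∂_3 = (6 − 5) − 0 = 1, and there is no ∂_3, so H_2 ≅ Z.

(K is a triangulation of the 2-sphere S^2.)

Hence the Betti numbers are b_0 = 1, b_1 = 0, b_2 = 1.

b_0 = 1, b_1 = 0, b_2 = 1.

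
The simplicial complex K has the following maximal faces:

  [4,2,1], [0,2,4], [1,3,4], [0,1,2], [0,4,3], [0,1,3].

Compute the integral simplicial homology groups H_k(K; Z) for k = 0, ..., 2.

H_0 ≅ Z,  H_1 = 0,  H_2 ≅ Z.

We work with the vertex ordering 0 < 1 < 2 < 3 < 4. The simplices of K, each written with vertices in increasing order, are:

  0-simplices (5): [0], [1], [2], [3], [4]
  1-simplices (9): [0,1], [0,2], [0,3], [0,4], [1,2], [1,3], [1,4], [2,4], [3,4]
  2-simplices (6): [0,1,2], [0,1,3], [0,2,4], [0,3,4], [1,2,4], [1,3,4]

Hence C_0 ≅ Z^5, C_1 ≅ Z^9, C_2 ≅ Z^6.

Boundary ∂_1: C_1 → C_0 maps an edge to its endpoints' difference, ∂[p,q] = q − p. For instance
  ∂[0,1] = [1] − [0].
The 5×9 boundary matrix has rank 4 and Smith normal form diag(1,1,1,1).

The boundary map ∂_2: C_2 → C_1 maps a triangle to the signed sum of its edges. For instance
  ∂[1,3,4] = [3,4] − [1,4] + [1,3],
  ∂[0,3,4] = [3,4] − [0,4] + [0,3].
The resulting 9×6 matrix has rank 5, and its Smith normal form has invariant factors (1,1,1,1,1).

From H_k ≅ ker(∂_k) / im(∂_{k+1}) we obtain:

  H_0: rank C_0 − rank ∂_1 = 5 − 4 = 1, and the invariant factors of ∂_1 are all 1, so H_0 = Z.
  H_1: rank ker ∂_1 − rank ∂_2 = (9 − 4) − 5 = 0, and the invariant factors of ∂_2 are all 1, so H_1 = 0.
  H_2: rank ker ∂_2 − rank ∂_3 = (6 − 5) − 0 = 1, and there is no ∂_3, so H_2 = Z.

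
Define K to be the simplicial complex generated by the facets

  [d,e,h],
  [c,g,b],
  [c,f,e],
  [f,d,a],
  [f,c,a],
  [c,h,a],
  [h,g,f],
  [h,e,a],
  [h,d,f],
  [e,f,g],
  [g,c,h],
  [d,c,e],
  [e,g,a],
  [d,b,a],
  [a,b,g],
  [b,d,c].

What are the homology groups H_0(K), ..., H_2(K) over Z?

Take the total order a < b < c < d < e < f < g < h on the vertex set. Then K (dimension 2) consists of the simplices:

  0-simplices (8): a, b, c, d, e, f, g, h
  1-simplices (24): ab, ac, ad, ae, af, ag, ah, bc, bd, bg, cd, ce, cf, cg, ch, de, df, dh, ef, eg, eh, fg, fh, gh
  2-simplices (16): abd, abg, acf, ach, adf, aeg, aeh, bcd, bcg, cde, cef, cgh, deh, dfh, efg, fgh

giving chain groups C_0 ≅ Z^8, C_1 ≅ Z^24, C_2 ≅ Z^16.

The boundary map ∂_1: C_1 → C_0 sends each edge [p,q] (with p < q) to q − p.
The 8×24 boundary matrix has rank 7 and Smith normal form diag(1,1,1,1,1,1,1).

∂_2: C_2 → C_1 sends each 2-simplex [p,q,r] to [q,r] − [p,r] + [p,q]. For instance
  ∂ach = ch − ah + ac,
  ∂abg = bg − ag + ab.
As a 24×16 matrix over Z this has rank 15, with invariant factors (1,1,1,1,1,1,1,1,1,1,1,1,1,1,1).

From H_k ≅ ker(∂_k) / im(∂_{k+1}) we obtain:

  H_0: rank C_0 − rank ∂_1 = 8 − 7 = 1, and the invariant factors of ∂_1 are all 1, so H_0 = Z.
  H_1: rank ker ∂_1 − rank ∂_2 = (24 − 7) − 15 = 2, and the invariant factors of ∂_2 are all 1, so H_1 = Z^2.
  H_2: rank ker ∂_2 − rank ∂_3 = (16 − 15) − 0 = 1, and there is no ∂_3, so H_2 = Z.

As a check, the Euler characteristic is 8 − 24 + 16 = 0, which agrees with 1 − 2 + 1 = 0.
(K is a triangulation of the torus T^2.)

H_0 ≅ Z,  H_1 ≅ Z^2,  H_2 ≅ Z.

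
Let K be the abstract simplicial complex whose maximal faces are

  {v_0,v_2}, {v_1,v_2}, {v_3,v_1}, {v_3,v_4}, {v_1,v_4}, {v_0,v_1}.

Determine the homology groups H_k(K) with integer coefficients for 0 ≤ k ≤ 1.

Order the vertices as v_0 < v_1 < v_2 < v_3 < v_4. Listing each simplex with vertices in this order, K has dimension 1 with simplices:

  0-simplices (5): [v_0], [v_1], [v_2], [v_3], [v_4]
  1-simplices (6): [v_0,v_1], [v_0,v_2], [v_1,v_2], [v_1,v_3], [v_1,v_4], [v_3,v_4]

Hence C_0 ≅ Z^5, C_1 ≅ Z^6.

∂_1: C_1 → C_0 sends each edge [p,q] (with p < q) to q − p.
The resulting 5×6 matrix has rank 4, and its Smith normal form has invariant factors (1,1,1,1).

Now H_k = ker ∂_k / im ∂_{k+1}, so:

  H_0: rank C_0 − rank ∂_1 = 5 − 4 = 1, and the invariant factors of ∂_1 are all 1, so H_0 = Z.
  H_1: rank ker ∂_1 − rank ∂_2 = (6 − 4) − 0 = 2, and there is no ∂_2, so H_1 = Z^2.

As a check, the Euler characteristic is 5 − 6 = -1, which agrees with 1 − 2 = -1.
(K is a triangulation of a wedge of 2 circles.)

H_0 = Z,  H_1 = Z^2.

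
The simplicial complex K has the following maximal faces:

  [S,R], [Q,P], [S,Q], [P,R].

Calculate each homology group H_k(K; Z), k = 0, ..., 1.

K has 4 vertices, 4 edges.
rank ∂_0 = 0, rank ∂_1 = 3 ⇒ b_0 = 4 − 0 − 3 = 1; all invariant factors of ∂_1 are 1 so no torsion. So H_0 ≅ Z.
rank ∂_1 = 3, rank ∂_2 = 0 ⇒ b_1 = 4 − 3 − 0 = 1. So H_1 ≅ Z.

H_0 ≅ Z,  H_1 ≅ Z.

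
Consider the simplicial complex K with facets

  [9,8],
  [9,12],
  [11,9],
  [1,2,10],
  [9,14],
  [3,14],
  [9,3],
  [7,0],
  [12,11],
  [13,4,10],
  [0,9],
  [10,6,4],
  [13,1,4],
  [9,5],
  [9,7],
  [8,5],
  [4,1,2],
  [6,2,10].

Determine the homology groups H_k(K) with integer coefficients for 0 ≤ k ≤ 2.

Fix the vertex order 0 < 1 < 2 < 3 < 4 < 5 < 6 < 7 < 8 < 9 < 10 < 11 < 12 < 13 < 14 and write every simplex with vertices in increasing order. Then dim K = 2 and the simplices of K are:

  0-simplices (15): [0], [1], [2], [3], [4], [5], [6], [7], [8], [9], [10], [11], [12], [13], [14]
  1-simplices (24): (24 of them)
  2-simplices (6): [1,2,4], [1,2,10], [1,4,13], [2,6,10], [4,6,10], [4,10,13]

so the chain groups are C_0 ≅ Z^15, C_1 ≅ Z^24, C_2 ≅ Z^6.

Boundary ∂_1: C_1 → C_0 sends each edge [p,q] (with p < q) to q − p. For instance
  ∂[1,2] = [2] − [1].
The resulting 15×24 matrix has rank 13, and its Smith normal form has invariant factors (1,1,1,1,1,1,1,1,1,1,1,1,1).

∂_2: C_2 → C_1 sends each 2-simplex [p,q,r] to [q,r] − [p,r] + [p,q]. For instance
  ∂[4,10,13] = [10,13] − [4,13] + [4,10],
  ∂[2,6,10] = [6,10] − [2,10] + [2,6].
The 24×6 boundary matrix has rank 6 and Smith normal form diag(1,1,1,1,1,1).

From H_k ≅ ker(∂_k) / im(∂_{k+1}) we obtain:

  H_0: rank C_0 − rank ∂_1 = 15 − 13 = 2, and the invariant factors of ∂_1 are all 1, so H_0 = Z^2.
  H_1: rank ker ∂_1 − rank ∂_2 = (24 − 13) − 6 = 5, and the invariant factors of ∂_2 are all 1, so H_1 = Z^5.
  H_2: rank ker ∂_2 − rank ∂_3 = (6 − 6) − 0 = 0, and there is no ∂_3, so H_2 = 0.

H_0 ≅ Z^2,  H_1 ≅ Z^5,  H_2 = 0.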